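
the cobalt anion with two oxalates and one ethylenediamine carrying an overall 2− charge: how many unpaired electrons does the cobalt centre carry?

3

Each oxalate is −2; ethylenediamine is neutral; balancing the −2 overall charge requires Co(II).
Group 9 minus oxidation state 2 gives a d⁷ configuration.
Counting donor atoms: 2×oxalate (bidentate) → 4 donors; 1×ethylenediamine (bidentate) → 2 donors. Coordination number = 6.
The spin state decides the count: Oxalate is a weak-field ligand for a first-row metal, so the complex is high-spin.
An octahedral high-spin d⁷ ion is t₂g⁵e_g², giving 3 unpaired electrons.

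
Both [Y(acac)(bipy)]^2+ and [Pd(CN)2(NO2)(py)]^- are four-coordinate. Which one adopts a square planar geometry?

[Pd(CN)2(NO2)(py)]^-

For [Y(acac)(bipy)]^2+: Summing ligand charges against the +2 overall charge gives an oxidation state of +3 for yttrium. Y sits in group 3, so the d-electron count is 3 − 3 = 0. A d⁰ ion has no crystal-field stabilisation preference between square planar and tetrahedral, so four ligands adopt the sterically favoured tetrahedral geometry. → tetrahedral.
For [Pd(CN)2(NO2)(py)]^-: Ligand charges: each cyanide is −1; each nitro (N-bound nitrite) is −1; pyridine is neutral. With an overall charge of −1 the palladium centre must be in the +2 oxidation state. Palladium is a group-10 element; Pd(II) is therefore d⁸. A 4d d⁸ ion has a large crystal-field splitting; square planar leaves the high-energy d_{x²−y²} orbital empty and maximises CFSE. → square planar.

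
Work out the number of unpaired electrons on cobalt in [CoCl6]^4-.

3 unpaired electrons

Ligand charges: each chloride is −1. With an overall charge of −4 the cobalt centre must be in the +2 oxidation state.
Group 9 minus oxidation state 2 gives a d⁷ configuration.
The spin state decides the count: Chloride is a weak-field ligand for a first-row metal, so the complex is high-spin.
An octahedral high-spin d⁷ ion is t₂g⁵e_g², giving 3 unpaired electrons.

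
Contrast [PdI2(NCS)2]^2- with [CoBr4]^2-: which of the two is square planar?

[PdI2(NCS)2]^2-

For [PdI2(NCS)2]^2-: Each iodide is −1; each isothiocyanate is −1; balancing the −2 overall charge requires Pd(II). Group 10 minus oxidation state 2 gives a d⁸ configuration. A 4d d⁸ ion has a large crystal-field splitting; square planar leaves the high-energy d_{x²−y²} orbital empty and maximises CFSE. → square planar.
For [CoBr4]^2-: Ligand charges: each bromide is −1. With an overall charge of −2 the cobalt centre must be in the +2 oxidation state. Co sits in group 9, so the d-electron count is 9 − 2 = 7. For a high-spin 3d d⁷ ion with weak-field ligands the small Δₜ gives little square-planar CFSE advantage, so four ligands adopt the sterically favoured tetrahedral geometry. → tetrahedral.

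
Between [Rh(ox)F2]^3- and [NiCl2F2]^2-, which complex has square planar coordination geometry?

[Rh(ox)F2]^3-

For [Rh(ox)F2]^3-: Ligand charges: each oxalate is −2; each fluoride is −1. With an overall charge of −3 the rhodium centre must be in the +1 oxidation state. Rh sits in group 9, so the d-electron count is 9 − 1 = 8. A 4d d⁸ ion has a large crystal-field splitting; square planar leaves the high-energy d_{x²−y²} orbital empty and maximises CFSE. → square planar.
For [NiCl2F2]^2-: Ligand charges: each chloride is −1; each fluoride is −1. With an overall charge of −2 the nickel centre must be in the +2 oxidation state. Group 10 minus oxidation state 2 gives a d⁸ configuration. Chloride and fluoride are weak-field ligands. With weak-field ligands the CFSE gain from square planar is small, so a 3d d⁸ ion takes the sterically preferred tetrahedral geometry. → tetrahedral.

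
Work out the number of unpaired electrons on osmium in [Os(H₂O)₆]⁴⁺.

Summing ligand charges against the +4 overall charge gives an oxidation state of +4 for osmium.
Os sits in group 8, so the d-electron count is 8 − 4 = 4.
The spin state decides the count: a 5d ion has a large Δₒ and is invariably low-spin.
An octahedral low-spin d⁴ ion is t₂g⁴e_g⁰, giving 2 unpaired electrons.

2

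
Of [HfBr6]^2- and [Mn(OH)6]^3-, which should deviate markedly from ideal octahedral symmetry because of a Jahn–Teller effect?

[HfBr6]^2-: Summing ligand charges against the −2 overall charge gives an oxidation state of +4 for hafnium. Hafnium is a group-4 element; Hf(IV) is therefore d⁰. The d⁰ configuration leaves the e_g set evenly filled (or empty) — no strong Jahn–Teller driving force.
[Mn(OH)6]^3-: Each hydroxide is −1; balancing the −3 overall charge requires Mn(III). Mn sits in group 7, so the d-electron count is 7 − 3 = 4. Hydroxide is a weak-field ligand for a first-row metal, so the complex is high-spin. The t₂g³e_g¹ (high-spin) configuration has an unevenly filled e_g set; the Jahn–Teller theorem predicts a tetragonal distortion (typically axial elongation) to lift the degeneracy.

[Mn(OH)6]^3-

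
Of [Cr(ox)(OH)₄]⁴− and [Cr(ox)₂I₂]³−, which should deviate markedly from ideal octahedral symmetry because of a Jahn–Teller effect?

[Cr(ox)(OH)₄]⁴−

[Cr(ox)(OH)₄]⁴−: Ligand charges: each oxalate is −2; each hydroxide is −1. With an overall charge of −4 the chromium centre must be in the +2 oxidation state. Group 6 minus oxidation state 2 gives a d⁴ configuration. Hydroxide and oxalate are weak-field ligands for a first-row metal, so the complex is high-spin. The t₂g³e_g¹ (high-spin) configuration has an unevenly filled e_g set; the Jahn–Teller theorem predicts a tetragonal distortion (typically axial elongation) to lift the degeneracy.
[Cr(ox)₂I₂]³−: Summing ligand charges against the −3 overall charge gives an oxidation state of +3 for chromium. Chromium is a group-6 element; Cr(III) is therefore d³. The d³ configuration leaves the e_g set evenly filled (or empty) — no strong Jahn–Teller driving force.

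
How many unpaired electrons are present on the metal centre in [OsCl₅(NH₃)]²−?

1 unpaired electron

Ligand charges: each chloride is −1; ammonia is neutral. With an overall charge of −2 the osmium centre must be in the +3 oxidation state.
Os sits in group 8, so the d-electron count is 8 − 3 = 5.
The spin state decides the count: a 5d ion has a large Δₒ and is invariably low-spin.
An octahedral low-spin d⁵ ion is t₂g⁵e_g⁰, giving 1 unpaired electron.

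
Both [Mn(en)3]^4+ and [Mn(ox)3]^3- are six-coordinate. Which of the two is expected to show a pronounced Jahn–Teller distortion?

[Mn(en)3]^4+: Summing ligand charges against the +4 overall charge gives an oxidation state of +4 for manganese. Group 7 minus oxidation state 4 gives a d³ configuration. The d³ configuration leaves the e_g set evenly filled (or empty) — no strong Jahn–Teller driving force.
[Mn(ox)3]^3-: Ligand charges: each oxalate is −2. With an overall charge of −3 the manganese centre must be in the +3 oxidation state. Manganese is a group-7 element; Mn(III) is therefore d⁴. Oxalate is a weak-field ligand for a first-row metal, so the complex is high-spin. The t₂g³e_g¹ (high-spin) configuration has an unevenly filled e_g set; the Jahn–Teller theorem predicts a tetragonal distortion (typically axial elongation) to lift the degeneracy.

[Mn(ox)3]^3-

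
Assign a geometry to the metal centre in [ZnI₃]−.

Summing ligand charges against the −1 overall charge gives an oxidation state of +2 for zinc.
Group 12 minus oxidation state 2 gives a d¹⁰ configuration.
With 3 monodentate ligands the coordination number is 3.
Three ligands around a d¹⁰ centre minimise repulsion in a trigonal-planar arrangement.

trigonal planar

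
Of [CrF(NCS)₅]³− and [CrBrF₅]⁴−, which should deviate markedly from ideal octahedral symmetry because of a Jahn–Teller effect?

[CrBrF₅]⁴−

[CrF(NCS)₅]³−: Ligand charges: each fluoride is −1; each isothiocyanate is −1. With an overall charge of −3 the chromium centre must be in the +3 oxidation state. Chromium is a group-6 element; Cr(III) is therefore d³. The d³ configuration leaves the e_g set evenly filled (or empty) — no strong Jahn–Teller driving force.
[CrBrF₅]⁴−: Summing ligand charges against the −4 overall charge gives an oxidation state of +2 for chromium. Cr sits in group 6, so the d-electron count is 6 − 2 = 4. Bromide and fluoride are weak-field ligands for a first-row metal, so the complex is high-spin. The t₂g³e_g¹ (high-spin) configuration has an unevenly filled e_g set; the Jahn–Teller theorem predicts a tetragonal distortion (typically axial elongation) to lift the degeneracy.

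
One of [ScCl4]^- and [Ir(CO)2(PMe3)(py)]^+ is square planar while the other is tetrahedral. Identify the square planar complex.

[Ir(CO)2(PMe3)(py)]^+

For [ScCl4]^-: Each chloride is −1; balancing the −1 overall charge requires Sc(III). Group 3 minus oxidation state 3 gives a d⁰ configuration. A d⁰ ion has no crystal-field stabilisation preference between square planar and tetrahedral, so four ligands adopt the sterically favoured tetrahedral geometry. → tetrahedral.
For [Ir(CO)2(PMe3)(py)]^+: Summing ligand charges against the +1 overall charge gives an oxidation state of +1 for iridium. Ir sits in group 9, so the d-electron count is 9 − 1 = 8. A 5d d⁸ ion has a large crystal-field splitting; square planar leaves the high-energy d_{x²−y²} orbital empty and maximises CFSE. → square planar.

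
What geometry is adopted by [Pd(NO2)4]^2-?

Each nitro (N-bound nitrite) is −1; balancing the −2 overall charge requires Pd(II).
Group 10 minus oxidation state 2 gives a d⁸ configuration.
Coordination number: 4.
A 4d d⁸ ion has a large crystal-field splitting; square planar leaves the high-energy d_{x²−y²} orbital empty and maximises CFSE.

square planar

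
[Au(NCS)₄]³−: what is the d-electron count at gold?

d¹⁰

Summing ligand charges against the −3 overall charge gives an oxidation state of +1 for gold.
Group 11 minus oxidation state 1 gives a d¹⁰ configuration.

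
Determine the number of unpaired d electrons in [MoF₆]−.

Summing ligand charges against the −1 overall charge gives an oxidation state of +5 for molybdenum.
Molybdenum is a group-6 element; Mo(V) is therefore d¹.
In an octahedral field the d¹ configuration is t₂g¹e_g⁰ (only one arrangement possible), giving 1 unpaired electron.

1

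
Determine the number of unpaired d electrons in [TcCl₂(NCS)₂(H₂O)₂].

Each chloride is −1; each isothiocyanate is −1; water is neutral; balancing the 0 overall charge requires Tc(IV).
Group 7 minus oxidation state 4 gives a d³ configuration.
In an octahedral field the d³ configuration is t₂g³e_g⁰ (only one arrangement possible), giving 3 unpaired electrons.

3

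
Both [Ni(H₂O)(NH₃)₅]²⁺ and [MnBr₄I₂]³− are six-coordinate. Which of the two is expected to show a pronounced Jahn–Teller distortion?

[MnBr₄I₂]³−

[Ni(H₂O)(NH₃)₅]²⁺: Summing ligand charges against the +2 overall charge gives an oxidation state of +2 for nickel. Nickel is a group-10 element; Ni(II) is therefore d⁸. The d⁸ configuration leaves the e_g set evenly filled (or empty) — no strong Jahn–Teller driving force.
[MnBr₄I₂]³−: Ligand charges: each bromide is −1; each iodide is −1. With an overall charge of −3 the manganese centre must be in the +3 oxidation state. Group 7 minus oxidation state 3 gives a d⁴ configuration. Bromide and iodide are weak-field ligands for a first-row metal, so the complex is high-spin. The t₂g³e_g¹ (high-spin) configuration has an unevenly filled e_g set; the Jahn–Teller theorem predicts a tetragonal distortion (typically axial elongation) to lift the degeneracy.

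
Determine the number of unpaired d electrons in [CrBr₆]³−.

Each bromide is −1; balancing the −3 overall charge requires Cr(III).
Chromium is a group-6 element; Cr(III) is therefore d³.
In an octahedral field the d³ configuration is t₂g³e_g⁰ (only one arrangement possible), giving 3 unpaired electrons.

3 unpaired electrons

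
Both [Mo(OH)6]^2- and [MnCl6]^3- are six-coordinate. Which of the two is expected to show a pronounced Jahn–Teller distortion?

[MnCl6]^3-

[Mo(OH)6]^2-: Ligand charges: each hydroxide is −1. With an overall charge of −2 the molybdenum centre must be in the +4 oxidation state. Group 6 minus oxidation state 4 gives a d² configuration. The d² configuration leaves the e_g set evenly filled (or empty) — no strong Jahn–Teller driving force.
[MnCl6]^3-: Summing ligand charges against the −3 overall charge gives an oxidation state of +3 for manganese. Group 7 minus oxidation state 3 gives a d⁴ configuration. Chloride is a weak-field ligand for a first-row metal, so the complex is high-spin. The t₂g³e_g¹ (high-spin) configuration has an unevenly filled e_g set; the Jahn–Teller theorem predicts a tetragonal distortion (typically axial elongation) to lift the degeneracy.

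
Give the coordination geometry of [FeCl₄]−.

tetrahedral

Each chloride is −1; balancing the −1 overall charge requires Fe(III).
Fe sits in group 8, so the d-electron count is 8 − 3 = 5.
With 4 monodentate ligands the coordination number is 4.
Chloride is a weak-field ligand.
A high-spin d⁵ ion has zero CFSE in either geometry, so four ligands adopt the sterically favoured tetrahedral geometry.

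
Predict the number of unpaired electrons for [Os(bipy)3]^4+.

2 unpaired electrons

Summing ligand charges against the +4 overall charge gives an oxidation state of +4 for osmium.
Os sits in group 8, so the d-electron count is 8 − 4 = 4.
Counting donor atoms: 3×2,2′-bipyridine (bidentate) → 6 donors. Coordination number = 6.
The spin state decides the count: a 5d ion has a large Δₒ and is invariably low-spin.
An octahedral low-spin d⁴ ion is t₂g⁴e_g⁰, giving 2 unpaired electrons.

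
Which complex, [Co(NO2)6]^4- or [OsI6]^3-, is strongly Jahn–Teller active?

[Co(NO2)6]^4-

[Co(NO2)6]^4-: Summing ligand charges against the −4 overall charge gives an oxidation state of +2 for cobalt. Group 9 minus oxidation state 2 gives a d⁷ configuration. Nitro (N-bound nitrite) is a strong-field ligand (high in the spectrochemical series) for a first-row metal, so the complex is low-spin. The t₂g⁶e_g¹ (low-spin) configuration has an unevenly filled e_g set; the Jahn–Teller theorem predicts a tetragonal distortion (typically axial elongation) to lift the degeneracy.
[OsI6]^3-: Ligand charges: each iodide is −1. With an overall charge of −3 the osmium centre must be in the +3 oxidation state. Osmium is a group-8 element; Os(III) is therefore d⁵. A 5d ion has a large Δₒ and is invariably low-spin. The d⁵ configuration leaves the e_g set evenly filled (or empty) — no strong Jahn–Teller driving force.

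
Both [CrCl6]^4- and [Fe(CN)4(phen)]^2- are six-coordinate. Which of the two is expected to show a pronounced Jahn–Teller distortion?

[CrCl6]^4-

[CrCl6]^4-: Ligand charges: each chloride is −1. With an overall charge of −4 the chromium centre must be in the +2 oxidation state. Cr sits in group 6, so the d-electron count is 6 − 2 = 4. Chloride is a weak-field ligand for a first-row metal, so the complex is high-spin. The t₂g³e_g¹ (high-spin) configuration has an unevenly filled e_g set; the Jahn–Teller theorem predicts a tetragonal distortion (typically axial elongation) to lift the degeneracy.
[Fe(CN)4(phen)]^2-: Ligand charges: each cyanide is −1; 1,10-phenanthroline is neutral. With an overall charge of −2 the iron centre must be in the +2 oxidation state. Fe sits in group 8, so the d-electron count is 8 − 2 = 6. Cyanide is a strong-field ligand (high in the spectrochemical series) for a first-row metal, so the complex is low-spin. The d⁶ configuration leaves the e_g set evenly filled (or empty) — no strong Jahn–Teller driving force.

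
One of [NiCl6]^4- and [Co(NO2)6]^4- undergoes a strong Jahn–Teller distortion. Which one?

[NiCl6]^4-: Ligand charges: each chloride is −1. With an overall charge of −4 the nickel centre must be in the +2 oxidation state. Nickel is a group-10 element; Ni(II) is therefore d⁸. The d⁸ configuration leaves the e_g set evenly filled (or empty) — no strong Jahn–Teller driving force.
[Co(NO2)6]^4-: Summing ligand charges against the −4 overall charge gives an oxidation state of +2 for cobalt. Cobalt is a group-9 element; Co(II) is therefore d⁷. Nitro (N-bound nitrite) is a strong-field ligand (high in the spectrochemical series) for a first-row metal, so the complex is low-spin. The t₂g⁶e_g¹ (low-spin) configuration has an unevenly filled e_g set; the Jahn–Teller theorem predicts a tetragonal distortion (typically axial elongation) to lift the degeneracy.

[Co(NO2)6]^4-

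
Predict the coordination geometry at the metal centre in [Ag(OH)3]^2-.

Summing ligand charges against the −2 overall charge gives an oxidation state of +1 for silver.
Silver is a group-11 element; Ag(I) is therefore d¹⁰.
Coordination number: 3.
Three ligands around a d¹⁰ centre minimise repulsion in a trigonal-planar arrangement.

trigonal planar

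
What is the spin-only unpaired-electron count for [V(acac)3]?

2

Ligand charges: each acetylacetonate is −1. With an overall charge of 0 the vanadium centre must be in the +3 oxidation state.
Group 5 minus oxidation state 3 gives a d² configuration.
Counting donor atoms: 3×acetylacetonate (bidentate) → 6 donors. Coordination number = 6.
In an octahedral field the d² configuration is t₂g²e_g⁰ (only one arrangement possible), giving 2 unpaired electrons.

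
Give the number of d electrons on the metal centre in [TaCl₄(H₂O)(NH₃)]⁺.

Each chloride is −1; water is neutral; ammonia is neutral; balancing the +1 overall charge requires Ta(V).
Ta sits in group 5, so the d-electron count is 5 − 5 = 0.

d0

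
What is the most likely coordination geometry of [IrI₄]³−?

Each iodide is −1; balancing the −3 overall charge requires Ir(I).
Group 9 minus oxidation state 1 gives a d⁸ configuration.
Coordination number: 4.
A 5d d⁸ ion has a large crystal-field splitting; square planar leaves the high-energy d_{x²−y²} orbital empty and maximises CFSE.

square planar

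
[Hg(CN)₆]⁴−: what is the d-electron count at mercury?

d¹⁰

Each cyanide is −1; balancing the −4 overall charge requires Hg(II).
Hg sits in group 12, so the d-electron count is 12 − 2 = 10.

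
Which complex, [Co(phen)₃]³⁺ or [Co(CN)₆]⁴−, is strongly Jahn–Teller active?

[Co(CN)₆]⁴−

[Co(phen)₃]³⁺: Summing ligand charges against the +3 overall charge gives an oxidation state of +3 for cobalt. Co sits in group 9, so the d-electron count is 9 − 3 = 6. Co(III) has an exceptionally large octahedral splitting and is low-spin with essentially every ligand except fluoride. The d⁶ configuration leaves the e_g set evenly filled (or empty) — no strong Jahn–Teller driving force.
[Co(CN)₆]⁴−: Each cyanide is −1; balancing the −4 overall charge requires Co(II). Group 9 minus oxidation state 2 gives a d⁷ configuration. Cyanide is a strong-field ligand (high in the spectrochemical series) for a first-row metal, so the complex is low-spin. The t₂g⁶e_g¹ (low-spin) configuration has an unevenly filled e_g set; the Jahn–Teller theorem predicts a tetragonal distortion (typically axial elongation) to lift the degeneracy.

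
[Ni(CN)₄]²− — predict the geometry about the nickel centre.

Ligand charges: each cyanide is −1. With an overall charge of −2 the nickel centre must be in the +2 oxidation state.
Ni sits in group 10, so the d-electron count is 10 − 2 = 8.
Coordination number: 4.
Cyanide is a strong-field ligand (high in the spectrochemical series).
A 3d d⁸ ion with strong-field ligands gains enough CFSE to favour square planar over tetrahedral.

square planar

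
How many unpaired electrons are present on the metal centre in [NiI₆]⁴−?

Each iodide is −1; balancing the −4 overall charge requires Ni(II).
Nickel is a group-10 element; Ni(II) is therefore d⁸.
In an octahedral field the d⁸ configuration is t₂g⁶e_g² (only one arrangement possible), giving 2 unpaired electrons.

2 unpaired electrons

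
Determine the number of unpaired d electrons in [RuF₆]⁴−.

Ligand charges: each fluoride is −1. With an overall charge of −4 the ruthenium centre must be in the +2 oxidation state.
Ru sits in group 8, so the d-electron count is 8 − 2 = 6.
The spin state decides the count: a 4d ion has a large Δₒ and is invariably low-spin.
An octahedral low-spin d⁶ ion is t₂g⁶e_g⁰, giving 0 unpaired electrons.

0 unpaired electrons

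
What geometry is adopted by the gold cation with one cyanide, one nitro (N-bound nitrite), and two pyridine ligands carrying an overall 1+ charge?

Summing ligand charges against the +1 overall charge gives an oxidation state of +3 for gold.
Gold is a group-11 element; Au(III) is therefore d⁸.
Coordination number: 4.
A 5d d⁸ ion has a large crystal-field splitting; square planar leaves the high-energy d_{x²−y²} orbital empty and maximises CFSE.

square planar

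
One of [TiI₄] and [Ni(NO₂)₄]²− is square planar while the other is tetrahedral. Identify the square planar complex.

[Ni(NO₂)₄]²−

For [TiI₄]: Summing ligand charges against the 0 overall charge gives an oxidation state of +4 for titanium. Ti sits in group 4, so the d-electron count is 4 − 4 = 0. A d⁰ ion has no crystal-field stabilisation preference between square planar and tetrahedral, so four ligands adopt the sterically favoured tetrahedral geometry. → tetrahedral.
For [Ni(NO₂)₄]²−: Summing ligand charges against the −2 overall charge gives an oxidation state of +2 for nickel. Ni sits in group 10, so the d-electron count is 10 − 2 = 8. Nitro (N-bound nitrite) is a strong-field ligand (high in the spectrochemical series). A 3d d⁸ ion with strong-field ligands gains enough CFSE to favour square planar over tetrahedral. → square planar.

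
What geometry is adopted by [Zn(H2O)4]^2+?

tetrahedral

Summing ligand charges against the +2 overall charge gives an oxidation state of +2 for zinc.
Zinc is a group-12 element; Zn(II) is therefore d¹⁰.
With 4 monodentate ligands the coordination number is 4.
A d¹⁰ ion has no crystal-field stabilisation preference between square planar and tetrahedral, so four ligands adopt the sterically favoured tetrahedral geometry.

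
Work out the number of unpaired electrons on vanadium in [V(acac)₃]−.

Summing ligand charges against the −1 overall charge gives an oxidation state of +2 for vanadium.
V sits in group 5, so the d-electron count is 5 − 2 = 3.
Counting donor atoms: 3×acetylacetonate (bidentate) → 6 donors. Coordination number = 6.
In an octahedral field the d³ configuration is t₂g³e_g⁰ (only one arrangement possible), giving 3 unpaired electrons.

3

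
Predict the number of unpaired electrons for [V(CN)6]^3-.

Summing ligand charges against the −3 overall charge gives an oxidation state of +3 for vanadium.
Vanadium is a group-5 element; V(III) is therefore d².
In an octahedral field the d² configuration is t₂g²e_g⁰ (only one arrangement possible), giving 2 unpaired electrons.

2 unpaired electrons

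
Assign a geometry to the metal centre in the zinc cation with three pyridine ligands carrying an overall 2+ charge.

trigonal planar

Summing ligand charges against the +2 overall charge gives an oxidation state of +2 for zinc.
Group 12 minus oxidation state 2 gives a d¹⁰ configuration.
With 3 monodentate ligands the coordination number is 3.
Three ligands around a d¹⁰ centre minimise repulsion in a trigonal-planar arrangement.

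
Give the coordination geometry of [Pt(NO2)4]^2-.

Summing ligand charges against the −2 overall charge gives an oxidation state of +2 for platinum.
Platinum is a group-10 element; Pt(II) is therefore d⁸.
With 4 monodentate ligands the coordination number is 4.
A 5d d⁸ ion has a large crystal-field splitting; square planar leaves the high-energy d_{x²−y²} orbital empty and maximises CFSE.

square planar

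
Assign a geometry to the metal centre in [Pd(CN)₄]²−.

Ligand charges: each cyanide is −1. With an overall charge of −2 the palladium centre must be in the +2 oxidation state.
Group 10 minus oxidation state 2 gives a d⁸ configuration.
Coordination number: 4.
A 4d d⁸ ion has a large crystal-field splitting; square planar leaves the high-energy d_{x²−y²} orbital empty and maximises CFSE.

square planar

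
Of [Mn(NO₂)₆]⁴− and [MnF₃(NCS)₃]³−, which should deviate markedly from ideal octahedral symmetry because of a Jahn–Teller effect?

[MnF₃(NCS)₃]³−

[Mn(NO₂)₆]⁴−: Summing ligand charges against the −4 overall charge gives an oxidation state of +2 for manganese. Mn sits in group 7, so the d-electron count is 7 − 2 = 5. Nitro (N-bound nitrite) is a strong-field ligand (high in the spectrochemical series) for a first-row metal, so the complex is low-spin. The d⁵ configuration leaves the e_g set evenly filled (or empty) — no strong Jahn–Teller driving force.
[MnF₃(NCS)₃]³−: Each fluoride is −1; each isothiocyanate is −1; balancing the −3 overall charge requires Mn(III). Group 7 minus oxidation state 3 gives a d⁴ configuration. Fluoride and isothiocyanate are weak-field ligands for a first-row metal, so the complex is high-spin. The t₂g³e_g¹ (high-spin) configuration has an unevenly filled e_g set; the Jahn–Teller theorem predicts a tetragonal distortion (typically axial elongation) to lift the degeneracy.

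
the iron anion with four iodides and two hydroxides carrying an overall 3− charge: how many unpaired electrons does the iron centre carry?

Summing ligand charges against the −3 overall charge gives an oxidation state of +3 for iron.
Group 8 minus oxidation state 3 gives a d⁵ configuration.
The spin state decides the count: Hydroxide and iodide are weak-field ligands for a first-row metal, so the complex is high-spin.
An octahedral high-spin d⁵ ion is t₂g³e_g², giving 5 unpaired electrons.

5 unpaired electrons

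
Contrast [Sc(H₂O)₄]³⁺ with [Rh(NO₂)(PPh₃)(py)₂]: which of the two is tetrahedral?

For [Sc(H₂O)₄]³⁺: Summing ligand charges against the +3 overall charge gives an oxidation state of +3 for scandium. Scandium is a group-3 element; Sc(III) is therefore d⁰. A d⁰ ion has no crystal-field stabilisation preference between square planar and tetrahedral, so four ligands adopt the sterically favoured tetrahedral geometry. → tetrahedral.
For [Rh(NO₂)(PPh₃)(py)₂]: Ligand charges: each nitro (N-bound nitrite) is −1; triphenylphosphine is neutral; pyridine is neutral. With an overall charge of 0 the rhodium centre must be in the +1 oxidation state. Rhodium is a group-9 element; Rh(I) is therefore d⁸. A 4d d⁸ ion has a large crystal-field splitting; square planar leaves the high-energy d_{x²−y²} orbital empty and maximises CFSE. → square planar.

[Sc(H₂O)₄]³⁺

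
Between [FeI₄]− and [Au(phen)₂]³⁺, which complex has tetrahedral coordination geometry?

For [FeI₄]−: Ligand charges: each iodide is −1. With an overall charge of −1 the iron centre must be in the +3 oxidation state. Group 8 minus oxidation state 3 gives a d⁵ configuration. A high-spin d⁵ ion has zero CFSE in either geometry, so four ligands adopt the sterically favoured tetrahedral geometry. → tetrahedral.
For [Au(phen)₂]³⁺: Ligand charges: 1,10-phenanthroline is neutral. With an overall charge of +3 the gold centre must be in the +3 oxidation state. Au sits in group 11, so the d-electron count is 11 − 3 = 8. A 5d d⁸ ion has a large crystal-field splitting; square planar leaves the high-energy d_{x²−y²} orbital empty and maximises CFSE. → square planar.

[FeI₄]−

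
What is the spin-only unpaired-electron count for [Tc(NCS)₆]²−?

3

Ligand charges: each isothiocyanate is −1. With an overall charge of −2 the technetium centre must be in the +4 oxidation state.
Technetium is a group-7 element; Tc(IV) is therefore d³.
In an octahedral field the d³ configuration is t₂g³e_g⁰ (only one arrangement possible), giving 3 unpaired electrons.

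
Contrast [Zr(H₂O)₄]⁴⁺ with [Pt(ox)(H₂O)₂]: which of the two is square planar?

For [Zr(H₂O)₄]⁴⁺: Summing ligand charges against the +4 overall charge gives an oxidation state of +4 for zirconium. Zirconium is a group-4 element; Zr(IV) is therefore d⁰. A d⁰ ion has no crystal-field stabilisation preference between square planar and tetrahedral, so four ligands adopt the sterically favoured tetrahedral geometry. → tetrahedral.
For [Pt(ox)(H₂O)₂]: Summing ligand charges against the 0 overall charge gives an oxidation state of +2 for platinum. Group 10 minus oxidation state 2 gives a d⁸ configuration. A 5d d⁸ ion has a large crystal-field splitting; square planar leaves the high-energy d_{x²−y²} orbital empty and maximises CFSE. → square planar.

[Pt(ox)(H₂O)₂]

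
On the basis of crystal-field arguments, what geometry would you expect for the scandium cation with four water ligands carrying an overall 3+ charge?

tetrahedral

Ligand charges: water is neutral. With an overall charge of +3 the scandium centre must be in the +3 oxidation state.
Group 3 minus oxidation state 3 gives a d⁰ configuration.
Coordination number: 4.
A d⁰ ion has no crystal-field stabilisation preference between square planar and tetrahedral, so four ligands adopt the sterically favoured tetrahedral geometry.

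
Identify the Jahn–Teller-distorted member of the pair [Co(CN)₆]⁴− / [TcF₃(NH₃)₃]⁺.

[Co(CN)₆]⁴−: Ligand charges: each cyanide is −1. With an overall charge of −4 the cobalt centre must be in the +2 oxidation state. Group 9 minus oxidation state 2 gives a d⁷ configuration. Cyanide is a strong-field ligand (high in the spectrochemical series) for a first-row metal, so the complex is low-spin. The t₂g⁶e_g¹ (low-spin) configuration has an unevenly filled e_g set; the Jahn–Teller theorem predicts a tetragonal distortion (typically axial elongation) to lift the degeneracy.
[TcF₃(NH₃)₃]⁺: Ligand charges: each fluoride is −1; ammonia is neutral. With an overall charge of +1 the technetium centre must be in the +4 oxidation state. Tc sits in group 7, so the d-electron count is 7 − 4 = 3. The d³ configuration leaves the e_g set evenly filled (or empty) — no strong Jahn–Teller driving force.

[Co(CN)₆]⁴−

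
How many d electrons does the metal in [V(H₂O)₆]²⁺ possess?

Ligand charges: water is neutral. With an overall charge of +2 the vanadium centre must be in the +2 oxidation state.
Vanadium is a group-5 element; V(II) is therefore d³.

d3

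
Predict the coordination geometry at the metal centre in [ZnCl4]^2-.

Ligand charges: each chloride is −1. With an overall charge of −2 the zinc centre must be in the +2 oxidation state.
Zn sits in group 12, so the d-electron count is 12 − 2 = 10.
With 4 monodentate ligands the coordination number is 4.
A d¹⁰ ion has no crystal-field stabilisation preference between square planar and tetrahedral, so four ligands adopt the sterically favoured tetrahedral geometry.

tetrahedral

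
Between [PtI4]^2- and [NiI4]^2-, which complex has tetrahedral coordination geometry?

[NiI4]^2-

For [PtI4]^2-: Each iodide is −1; balancing the −2 overall charge requires Pt(II). Group 10 minus oxidation state 2 gives a d⁸ configuration. A 5d d⁸ ion has a large crystal-field splitting; square planar leaves the high-energy d_{x²−y²} orbital empty and maximises CFSE. → square planar.
For [NiI4]^2-: Ligand charges: each iodide is −1. With an overall charge of −2 the nickel centre must be in the +2 oxidation state. Nickel is a group-10 element; Ni(II) is therefore d⁸. Iodide is a weak-field ligand. With weak-field ligands the CFSE gain from square planar is small, so a 3d d⁸ ion takes the sterically preferred tetrahedral geometry. → tetrahedral.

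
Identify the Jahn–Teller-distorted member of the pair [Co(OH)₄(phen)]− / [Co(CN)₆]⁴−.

[Co(OH)₄(phen)]−: Summing ligand charges against the −1 overall charge gives an oxidation state of +3 for cobalt. Group 9 minus oxidation state 3 gives a d⁶ configuration. Co(III) has an exceptionally large octahedral splitting and is low-spin with essentially every ligand except fluoride. The d⁶ configuration leaves the e_g set evenly filled (or empty) — no strong Jahn–Teller driving force.
[Co(CN)₆]⁴−: Each cyanide is −1; balancing the −4 overall charge requires Co(II). Group 9 minus oxidation state 2 gives a d⁷ configuration. Cyanide is a strong-field ligand (high in the spectrochemical series) for a first-row metal, so the complex is low-spin. The t₂g⁶e_g¹ (low-spin) configuration has an unevenly filled e_g set; the Jahn–Teller theorem predicts a tetragonal distortion (typically axial elongation) to lift the degeneracy.

[Co(CN)₆]⁴−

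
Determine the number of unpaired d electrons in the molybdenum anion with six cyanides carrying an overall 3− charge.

3 unpaired electrons

Ligand charges: each cyanide is −1. With an overall charge of −3 the molybdenum centre must be in the +3 oxidation state.
Molybdenum is a group-6 element; Mo(III) is therefore d³.
In an octahedral field the d³ configuration is t₂g³e_g⁰ (only one arrangement possible), giving 3 unpaired electrons.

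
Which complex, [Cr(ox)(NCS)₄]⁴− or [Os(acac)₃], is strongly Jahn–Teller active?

[Cr(ox)(NCS)₄]⁴−: Summing ligand charges against the −4 overall charge gives an oxidation state of +2 for chromium. Chromium is a group-6 element; Cr(II) is therefore d⁴. Isothiocyanate and oxalate are weak-field ligands for a first-row metal, so the complex is high-spin. The t₂g³e_g¹ (high-spin) configuration has an unevenly filled e_g set; the Jahn–Teller theorem predicts a tetragonal distortion (typically axial elongation) to lift the degeneracy.
[Os(acac)₃]: Ligand charges: each acetylacetonate is −1. With an overall charge of 0 the osmium centre must be in the +3 oxidation state. Osmium is a group-8 element; Os(III) is therefore d⁵. A 5d ion has a large Δₒ and is invariably low-spin. The d⁵ configuration leaves the e_g set evenly filled (or empty) — no strong Jahn–Teller driving force.

[Cr(ox)(NCS)₄]⁴−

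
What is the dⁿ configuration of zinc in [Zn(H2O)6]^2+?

Ligand charges: water is neutral. With an overall charge of +2 the zinc centre must be in the +2 oxidation state.
Zinc is a group-12 element; Zn(II) is therefore d¹⁰.

d¹⁰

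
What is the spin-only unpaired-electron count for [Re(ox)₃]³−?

2 unpaired electrons

Ligand charges: each oxalate is −2. With an overall charge of −3 the rhenium centre must be in the +3 oxidation state.
Rhenium is a group-7 element; Re(III) is therefore d⁴.
Counting donor atoms: 3×oxalate (bidentate) → 6 donors. Coordination number = 6.
The spin state decides the count: a 5d ion has a large Δₒ and is invariably low-spin.
An octahedral low-spin d⁴ ion is t₂g⁴e_g⁰, giving 2 unpaired electrons.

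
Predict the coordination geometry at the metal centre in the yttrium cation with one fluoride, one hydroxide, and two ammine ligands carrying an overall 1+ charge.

Each fluoride is −1; each hydroxide is −1; ammonia is neutral; balancing the +1 overall charge requires Y(III).
Y sits in group 3, so the d-electron count is 3 − 3 = 0.
With 4 monodentate ligands the coordination number is 4.
A d⁰ ion has no crystal-field stabilisation preference between square planar and tetrahedral, so four ligands adopt the sterically favoured tetrahedral geometry.

tetrahedral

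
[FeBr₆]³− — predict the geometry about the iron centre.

octahedral

Ligand charges: each bromide is −1. With an overall charge of −3 the iron centre must be in the +3 oxidation state.
Fe sits in group 8, so the d-electron count is 8 − 3 = 5.
With 6 monodentate ligands the coordination number is 6.
Six donors around a single metal centre give an octahedral coordination sphere.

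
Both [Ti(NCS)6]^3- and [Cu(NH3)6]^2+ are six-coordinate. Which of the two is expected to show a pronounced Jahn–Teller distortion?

[Cu(NH3)6]^2+

[Ti(NCS)6]^3-: Each isothiocyanate is −1; balancing the −3 overall charge requires Ti(III). Ti sits in group 4, so the d-electron count is 4 − 3 = 1. The d¹ configuration leaves the e_g set evenly filled (or empty) — no strong Jahn–Teller driving force.
[Cu(NH3)6]^2+: Ammonia is neutral; balancing the +2 overall charge requires Cu(II). Cu sits in group 11, so the d-electron count is 11 − 2 = 9. The t₂g⁶e_g³ configuration has an unevenly filled e_g set; the Jahn–Teller theorem predicts a tetragonal distortion (typically axial elongation) to lift the degeneracy.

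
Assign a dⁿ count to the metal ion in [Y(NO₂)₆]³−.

Ligand charges: each nitro (N-bound nitrite) is −1. With an overall charge of −3 the yttrium centre must be in the +3 oxidation state.
Y sits in group 3, so the d-electron count is 3 − 3 = 0.

d0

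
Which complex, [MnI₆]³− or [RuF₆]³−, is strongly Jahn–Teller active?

[MnI₆]³−

[MnI₆]³−: Each iodide is −1; balancing the −3 overall charge requires Mn(III). Manganese is a group-7 element; Mn(III) is therefore d⁴. Iodide is a weak-field ligand for a first-row metal, so the complex is high-spin. The t₂g³e_g¹ (high-spin) configuration has an unevenly filled e_g set; the Jahn–Teller theorem predicts a tetragonal distortion (typically axial elongation) to lift the degeneracy.
[RuF₆]³−: Each fluoride is −1; balancing the −3 overall charge requires Ru(III). Ru sits in group 8, so the d-electron count is 8 − 3 = 5. A 4d ion has a large Δₒ and is invariably low-spin. The d⁵ configuration leaves the e_g set evenly filled (or empty) — no strong Jahn–Teller driving force.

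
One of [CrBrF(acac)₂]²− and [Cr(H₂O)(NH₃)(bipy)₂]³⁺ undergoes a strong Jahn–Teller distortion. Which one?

[CrBrF(acac)₂]²−

[CrBrF(acac)₂]²−: Summing ligand charges against the −2 overall charge gives an oxidation state of +2 for chromium. Cr sits in group 6, so the d-electron count is 6 − 2 = 4. Acetylacetonate, bromide, and fluoride are weak-field ligands for a first-row metal, so the complex is high-spin. The t₂g³e_g¹ (high-spin) configuration has an unevenly filled e_g set; the Jahn–Teller theorem predicts a tetragonal distortion (typically axial elongation) to lift the degeneracy.
[Cr(H₂O)(NH₃)(bipy)₂]³⁺: Ligand charges: water is neutral; ammonia is neutral; 2,2′-bipyridine is neutral. With an overall charge of +3 the chromium centre must be in the +3 oxidation state. Chromium is a group-6 element; Cr(III) is therefore d³. The d³ configuration leaves the e_g set evenly filled (or empty) — no strong Jahn–Teller driving force.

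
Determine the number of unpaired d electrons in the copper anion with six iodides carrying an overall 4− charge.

1

Each iodide is −1; balancing the −4 overall charge requires Cu(II).
Copper is a group-11 element; Cu(II) is therefore d⁹.
In an octahedral field the d⁹ configuration is t₂g⁶e_g³ (only one arrangement possible), giving 1 unpaired electron.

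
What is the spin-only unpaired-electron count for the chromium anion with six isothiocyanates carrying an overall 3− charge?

3

Summing ligand charges against the −3 overall charge gives an oxidation state of +3 for chromium.
Group 6 minus oxidation state 3 gives a d³ configuration.
In an octahedral field the d³ configuration is t₂g³e_g⁰ (only one arrangement possible), giving 3 unpaired electrons.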